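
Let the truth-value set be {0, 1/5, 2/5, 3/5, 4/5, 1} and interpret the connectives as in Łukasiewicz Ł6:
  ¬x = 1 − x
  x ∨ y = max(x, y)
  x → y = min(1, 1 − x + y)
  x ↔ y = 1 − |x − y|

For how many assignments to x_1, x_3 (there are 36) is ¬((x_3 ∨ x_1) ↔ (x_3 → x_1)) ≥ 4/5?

value 1: 2 assignments (counts)
value 4/5: 3 assignments (counts)
value 3/5: 6 assignments
value 2/5: 7 assignments
value 1/5: 10 assignments
value 0: 8 assignments
So 5 of the 36 assignments meet the threshold.

5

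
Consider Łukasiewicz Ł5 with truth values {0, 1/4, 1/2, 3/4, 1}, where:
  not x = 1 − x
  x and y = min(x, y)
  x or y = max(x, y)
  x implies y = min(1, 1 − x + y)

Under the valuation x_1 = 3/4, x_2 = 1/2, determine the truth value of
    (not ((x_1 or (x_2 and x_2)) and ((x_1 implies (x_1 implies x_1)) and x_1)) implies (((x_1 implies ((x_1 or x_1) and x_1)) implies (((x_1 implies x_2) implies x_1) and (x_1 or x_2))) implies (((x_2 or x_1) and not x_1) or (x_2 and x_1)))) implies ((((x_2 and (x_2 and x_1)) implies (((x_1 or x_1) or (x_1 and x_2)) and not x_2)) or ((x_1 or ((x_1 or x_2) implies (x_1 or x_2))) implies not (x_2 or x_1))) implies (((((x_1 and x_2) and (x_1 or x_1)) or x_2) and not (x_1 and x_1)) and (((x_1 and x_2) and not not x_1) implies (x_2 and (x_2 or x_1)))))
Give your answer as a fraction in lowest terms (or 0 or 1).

1/4

x_2 and x_2 = 1/2 and 1/2 = 1/2
x_1 or (x_2 and x_2) = 3/4 or 1/2 = 3/4
x_1 implies x_1 = 3/4 implies 3/4 = 1
x_1 implies (x_1 implies x_1) = 3/4 implies 1 = 1
(x_1 implies (x_1 implies x_1)) and x_1 = 1 and 3/4 = 3/4
(x_1 or (x_2 and x_2)) and ((x_1 implies (x_1 implies x_1)) and x_1) = 3/4 and 3/4 = 3/4
not ((x_1 or (x_2 and x_2)) and ((x_1 implies (x_1 implies x_1)) and x_1)) = not 3/4 = 1/4
x_1 or x_1 = 3/4 or 3/4 = 3/4
(x_1 or x_1) and x_1 = 3/4 and 3/4 = 3/4
x_1 implies ((x_1 or x_1) and x_1) = 3/4 implies 3/4 = 1
x_1 implies x_2 = 3/4 implies 1/2 = 3/4
(x_1 implies x_2) implies x_1 = 3/4 implies 3/4 = 1
x_1 or x_2 = 3/4 or 1/2 = 3/4
((x_1 implies x_2) implies x_1) and (x_1 or x_2) = 1 and 3/4 = 3/4
(x_1 implies ((x_1 or x_1) and x_1)) implies (((x_1 implies x_2) implies x_1) and (x_1 or x_2)) = 1 implies 3/4 = 3/4
x_2 or x_1 = 1/2 or 3/4 = 3/4
not x_1 = not 3/4 = 1/4
(x_2 or x_1) and not x_1 = 3/4 and 1/4 = 1/4
x_2 and x_1 = 1/2 and 3/4 = 1/2
((x_2 or x_1) and not x_1) or (x_2 and x_1) = 1/4 or 1/2 = 1/2
((x_1 implies ((x_1 or x_1) and x_1)) implies (((x_1 implies x_2) implies x_1) and (x_1 or x_2))) implies (((x_2 or x_1) and not x_1) or (x_2 and x_1)) = 3/4 implies 1/2 = 3/4
not ((x_1 or (x_2 and x_2)) and ((x_1 implies (x_1 implies x_1)) and x_1)) implies (((x_1 implies ((x_1 or x_1) and x_1)) implies (((x_1 implies x_2) implies x_1) and (x_1 or x_2))) implies (((x_2 or x_1) and not x_1) or (x_2 and x_1))) = 1/4 implies 3/4 = 1
x_2 and x_1 = 1/2 and 3/4 = 1/2
x_2 and (x_2 and x_1) = 1/2 and 1/2 = 1/2
x_1 or x_1 = 3/4 or 3/4 = 3/4
x_1 and x_2 = 3/4 and 1/2 = 1/2
(x_1 or x_1) or (x_1 and x_2) = 3/4 or 1/2 = 3/4
not x_2 = not 1/2 = 1/2
((x_1 or x_1) or (x_1 and x_2)) and not x_2 = 3/4 and 1/2 = 1/2
(x_2 and (x_2 and x_1)) implies (((x_1 or x_1) or (x_1 and x_2)) and not x_2) = 1/2 implies 1/2 = 1
x_1 or x_2 = 3/4 or 1/2 = 3/4
x_1 or x_2 = 3/4 or 1/2 = 3/4
(x_1 or x_2) implies (x_1 or x_2) = 3/4 implies 3/4 = 1
x_1 or ((x_1 or x_2) implies (x_1 or x_2)) = 3/4 or 1 = 1
x_2 or x_1 = 1/2 or 3/4 = 3/4
not (x_2 or x_1) = not 3/4 = 1/4
(x_1 or ((x_1 or x_2) implies (x_1 or x_2))) implies not (x_2 or x_1) = 1 implies 1/4 = 1/4
((x_2 and (x_2 and x_1)) implies (((x_1 or x_1) or (x_1 and x_2)) and not x_2)) or ((x_1 or ((x_1 or x_2) implies (x_1 or x_2))) implies not (x_2 or x_1)) = 1 or 1/4 = 1
x_1 and x_2 = 3/4 and 1/2 = 1/2
x_1 or x_1 = 3/4 or 3/4 = 3/4
(x_1 and x_2) and (x_1 or x_1) = 1/2 and 3/4 = 1/2
((x_1 and x_2) and (x_1 or x_1)) or x_2 = 1/2 or 1/2 = 1/2
x_1 and x_1 = 3/4 and 3/4 = 3/4
not (x_1 and x_1) = not 3/4 = 1/4
(((x_1 and x_2) and (x_1 or x_1)) or x_2) and not (x_1 and x_1) = 1/2 and 1/4 = 1/4
x_1 and x_2 = 3/4 and 1/2 = 1/2
not x_1 = not 3/4 = 1/4
not not x_1 = not 1/4 = 3/4
(x_1 and x_2) and not not x_1 = 1/2 and 3/4 = 1/2
x_2 or x_1 = 1/2 or 3/4 = 3/4
x_2 and (x_2 or x_1) = 1/2 and 3/4 = 1/2
((x_1 and x_2) and not not x_1) implies (x_2 and (x_2 or x_1)) = 1/2 implies 1/2 = 1
((((x_1 and x_2) and (x_1 or x_1)) or x_2) and not (x_1 and x_1)) and (((x_1 and x_2) and not not x_1) implies (x_2 and (x_2 or x_1))) = 1/4 and 1 = 1/4
(((x_2 and (x_2 and x_1)) implies (((x_1 or x_1) or (x_1 and x_2)) and not x_2)) or ((x_1 or ((x_1 or x_2) implies (x_1 or x_2))) implies not (x_2 or x_1))) implies (((((x_1 and x_2) and (x_1 or x_1)) or x_2) and not (x_1 and x_1)) and (((x_1 and x_2) and not not x_1) implies (x_2 and (x_2 or x_1)))) = 1 implies 1/4 = 1/4
(not ((x_1 or (x_2 and x_2)) and ((x_1 implies (x_1 implies x_1)) and x_1)) implies (((x_1 implies ((x_1 or x_1) and x_1)) implies (((x_1 implies x_2) implies x_1) and (x_1 or x_2))) implies (((x_2 or x_1) and not x_1) or (x_2 and x_1)))) implies ((((x_2 and (x_2 and x_1)) implies (((x_1 or x_1) or (x_1 and x_2)) and not x_2)) or ((x_1 or ((x_1 or x_2) implies (x_1 or x_2))) implies not (x_2 or x_1))) implies (((((x_1 and x_2) and (x_1 or x_1)) or x_2) and not (x_1 and x_1)) and (((x_1 and x_2) and not not x_1) implies (x_2 and (x_2 or x_1))))) = 1 implies 1/4 = 1/4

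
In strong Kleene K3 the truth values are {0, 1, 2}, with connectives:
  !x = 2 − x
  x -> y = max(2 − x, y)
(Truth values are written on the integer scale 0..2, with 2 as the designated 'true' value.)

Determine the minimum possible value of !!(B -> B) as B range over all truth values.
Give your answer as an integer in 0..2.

Take B = 1:
B -> B = 1 -> 1 = 1
!(B -> B) = !1 = 1
!!(B -> B) = !1 = 1
No assignment yields a value below 1, so this is the minimum.

1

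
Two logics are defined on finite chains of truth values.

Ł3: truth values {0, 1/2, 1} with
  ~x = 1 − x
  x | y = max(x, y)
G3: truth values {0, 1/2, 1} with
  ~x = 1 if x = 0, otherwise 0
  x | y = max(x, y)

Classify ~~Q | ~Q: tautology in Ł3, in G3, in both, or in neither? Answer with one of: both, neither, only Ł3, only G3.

In Ł3: at Q = 1/2 the value is 1/2 — not a tautology.
In G3: every assignment gives 1 — tautology.

only G3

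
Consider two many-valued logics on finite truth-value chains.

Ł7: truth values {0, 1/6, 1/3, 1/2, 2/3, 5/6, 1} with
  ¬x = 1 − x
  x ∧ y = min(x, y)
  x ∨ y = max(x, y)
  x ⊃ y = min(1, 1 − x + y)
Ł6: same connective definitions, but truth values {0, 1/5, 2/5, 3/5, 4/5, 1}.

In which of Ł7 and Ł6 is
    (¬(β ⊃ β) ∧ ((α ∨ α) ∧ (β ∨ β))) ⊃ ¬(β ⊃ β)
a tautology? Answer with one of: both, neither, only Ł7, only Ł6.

In Ł7: every assignment gives 1 — tautology.
In Ł6: every assignment gives 1 — tautology.

both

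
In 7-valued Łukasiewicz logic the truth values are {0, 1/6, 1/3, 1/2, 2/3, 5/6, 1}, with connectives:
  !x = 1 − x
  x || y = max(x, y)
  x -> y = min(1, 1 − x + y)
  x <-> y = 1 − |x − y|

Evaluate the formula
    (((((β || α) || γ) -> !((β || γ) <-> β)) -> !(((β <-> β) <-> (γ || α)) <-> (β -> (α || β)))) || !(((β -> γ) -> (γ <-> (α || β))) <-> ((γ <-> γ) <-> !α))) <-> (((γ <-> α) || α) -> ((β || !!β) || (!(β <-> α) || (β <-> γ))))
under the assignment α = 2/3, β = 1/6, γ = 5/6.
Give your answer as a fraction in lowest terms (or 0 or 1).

β || α = 1/6 || 2/3 = 2/3
(β || α) || γ = 2/3 || 5/6 = 5/6
β || γ = 1/6 || 5/6 = 5/6
(β || γ) <-> β = 5/6 <-> 1/6 = 1/3
!((β || γ) <-> β) = !1/3 = 2/3
((β || α) || γ) -> !((β || γ) <-> β) = 5/6 -> 2/3 = 5/6
β <-> β = 1/6 <-> 1/6 = 1
γ || α = 5/6 || 2/3 = 5/6
(β <-> β) <-> (γ || α) = 1 <-> 5/6 = 5/6
α || β = 2/3 || 1/6 = 2/3
β -> (α || β) = 1/6 -> 2/3 = 1
((β <-> β) <-> (γ || α)) <-> (β -> (α || β)) = 5/6 <-> 1 = 5/6
!(((β <-> β) <-> (γ || α)) <-> (β -> (α || β))) = !5/6 = 1/6
(((β || α) || γ) -> !((β || γ) <-> β)) -> !(((β <-> β) <-> (γ || α)) <-> (β -> (α || β))) = 5/6 -> 1/6 = 1/3
β -> γ = 1/6 -> 5/6 = 1
α || β = 2/3 || 1/6 = 2/3
γ <-> (α || β) = 5/6 <-> 2/3 = 5/6
(β -> γ) -> (γ <-> (α || β)) = 1 -> 5/6 = 5/6
γ <-> γ = 5/6 <-> 5/6 = 1
!α = !2/3 = 1/3
(γ <-> γ) <-> !α = 1 <-> 1/3 = 1/3
((β -> γ) -> (γ <-> (α || β))) <-> ((γ <-> γ) <-> !α) = 5/6 <-> 1/3 = 1/2
!(((β -> γ) -> (γ <-> (α || β))) <-> ((γ <-> γ) <-> !α)) = !1/2 = 1/2
((((β || α) || γ) -> !((β || γ) <-> β)) -> !(((β <-> β) <-> (γ || α)) <-> (β -> (α || β)))) || !(((β -> γ) -> (γ <-> (α || β))) <-> ((γ <-> γ) <-> !α)) = 1/3 || 1/2 = 1/2
γ <-> α = 5/6 <-> 2/3 = 5/6
(γ <-> α) || α = 5/6 || 2/3 = 5/6
!β = !1/6 = 5/6
!!β = !5/6 = 1/6
β || !!β = 1/6 || 1/6 = 1/6
β <-> α = 1/6 <-> 2/3 = 1/2
!(β <-> α) = !1/2 = 1/2
β <-> γ = 1/6 <-> 5/6 = 1/3
!(β <-> α) || (β <-> γ) = 1/2 || 1/3 = 1/2
(β || !!β) || (!(β <-> α) || (β <-> γ)) = 1/6 || 1/2 = 1/2
((γ <-> α) || α) -> ((β || !!β) || (!(β <-> α) || (β <-> γ))) = 5/6 -> 1/2 = 2/3
(((((β || α) || γ) -> !((β || γ) <-> β)) -> !(((β <-> β) <-> (γ || α)) <-> (β -> (α || β)))) || !(((β -> γ) -> (γ <-> (α || β))) <-> ((γ <-> γ) <-> !α))) <-> (((γ <-> α) || α) -> ((β || !!β) || (!(β <-> α) || (β <-> γ)))) = 1/2 <-> 2/3 = 5/6

5/6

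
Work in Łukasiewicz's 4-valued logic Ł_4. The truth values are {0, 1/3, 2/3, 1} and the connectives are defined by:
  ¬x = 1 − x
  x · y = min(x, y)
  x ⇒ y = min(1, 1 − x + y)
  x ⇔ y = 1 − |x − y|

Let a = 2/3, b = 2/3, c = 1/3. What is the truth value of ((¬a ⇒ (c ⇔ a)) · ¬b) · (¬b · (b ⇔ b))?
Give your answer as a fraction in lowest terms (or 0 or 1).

¬a = ¬2/3 = 1/3
c ⇔ a = 1/3 ⇔ 2/3 = 2/3
¬a ⇒ (c ⇔ a) = 1/3 ⇒ 2/3 = 1
¬b = ¬2/3 = 1/3
(¬a ⇒ (c ⇔ a)) · ¬b = 1 · 1/3 = 1/3
¬b = ¬2/3 = 1/3
b ⇔ b = 2/3 ⇔ 2/3 = 1
¬b · (b ⇔ b) = 1/3 · 1 = 1/3
((¬a ⇒ (c ⇔ a)) · ¬b) · (¬b · (b ⇔ b)) = 1/3 · 1/3 = 1/3

1/3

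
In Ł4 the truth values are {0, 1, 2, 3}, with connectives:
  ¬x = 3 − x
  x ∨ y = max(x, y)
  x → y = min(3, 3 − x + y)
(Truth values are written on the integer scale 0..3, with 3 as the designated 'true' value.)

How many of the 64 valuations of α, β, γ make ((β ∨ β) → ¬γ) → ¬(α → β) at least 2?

26

value 3: 10 assignments (counts)
value 2: 16 assignments (counts)
value 1: 18 assignments
value 0: 20 assignments
So 26 of the 64 assignments meet the threshold.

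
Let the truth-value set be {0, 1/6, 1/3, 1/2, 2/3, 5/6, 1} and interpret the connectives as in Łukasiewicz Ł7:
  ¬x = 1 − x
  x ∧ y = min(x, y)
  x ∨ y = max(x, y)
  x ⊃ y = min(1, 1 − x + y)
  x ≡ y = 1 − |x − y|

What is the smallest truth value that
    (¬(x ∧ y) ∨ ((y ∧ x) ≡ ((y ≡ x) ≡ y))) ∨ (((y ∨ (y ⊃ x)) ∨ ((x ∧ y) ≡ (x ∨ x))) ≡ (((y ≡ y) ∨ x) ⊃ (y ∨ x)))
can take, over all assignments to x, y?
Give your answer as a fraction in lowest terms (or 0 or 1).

Take x = 1/3, y = 1/2:
x ∧ y = 1/3 ∧ 1/2 = 1/3
¬(x ∧ y) = ¬1/3 = 2/3
y ∧ x = 1/2 ∧ 1/3 = 1/3
y ≡ x = 1/2 ≡ 1/3 = 5/6
(y ≡ x) ≡ y = 5/6 ≡ 1/2 = 2/3
(y ∧ x) ≡ ((y ≡ x) ≡ y) = 1/3 ≡ 2/3 = 2/3
¬(x ∧ y) ∨ ((y ∧ x) ≡ ((y ≡ x) ≡ y)) = 2/3 ∨ 2/3 = 2/3
y ⊃ x = 1/2 ⊃ 1/3 = 5/6
y ∨ (y ⊃ x) = 1/2 ∨ 5/6 = 5/6
x ∧ y = 1/3 ∧ 1/2 = 1/3
x ∨ x = 1/3 ∨ 1/3 = 1/3
(x ∧ y) ≡ (x ∨ x) = 1/3 ≡ 1/3 = 1
(y ∨ (y ⊃ x)) ∨ ((x ∧ y) ≡ (x ∨ x)) = 5/6 ∨ 1 = 1
y ≡ y = 1/2 ≡ 1/2 = 1
(y ≡ y) ∨ x = 1 ∨ 1/3 = 1
y ∨ x = 1/2 ∨ 1/3 = 1/2
((y ≡ y) ∨ x) ⊃ (y ∨ x) = 1 ⊃ 1/2 = 1/2
((y ∨ (y ⊃ x)) ∨ ((x ∧ y) ≡ (x ∨ x))) ≡ (((y ≡ y) ∨ x) ⊃ (y ∨ x)) = 1 ≡ 1/2 = 1/2
(¬(x ∧ y) ∨ ((y ∧ x) ≡ ((y ≡ x) ≡ y))) ∨ (((y ∨ (y ⊃ x)) ∨ ((x ∧ y) ≡ (x ∨ x))) ≡ (((y ≡ y) ∨ x) ⊃ (y ∨ x))) = 2/3 ∨ 1/2 = 2/3
No assignment yields a value below 2/3, so this is the minimum.

2/3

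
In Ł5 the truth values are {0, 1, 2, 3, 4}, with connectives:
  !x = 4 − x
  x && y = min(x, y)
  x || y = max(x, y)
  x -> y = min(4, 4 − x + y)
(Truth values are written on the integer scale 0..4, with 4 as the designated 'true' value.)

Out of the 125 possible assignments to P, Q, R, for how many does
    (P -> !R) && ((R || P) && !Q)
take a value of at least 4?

2

value 4: 2 assignments (counts)
value 3: 18 assignments
value 2: 34 assignments
value 1: 38 assignments
value 0: 33 assignments
So 2 of the 125 assignments meet the threshold.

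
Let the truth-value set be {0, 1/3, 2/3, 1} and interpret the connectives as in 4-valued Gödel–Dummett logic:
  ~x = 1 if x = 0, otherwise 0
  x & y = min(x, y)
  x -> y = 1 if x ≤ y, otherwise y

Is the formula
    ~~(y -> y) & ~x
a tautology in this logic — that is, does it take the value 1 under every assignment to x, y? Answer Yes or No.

Counterexample: take x = 1/3, y = 0.
y -> y = 0 -> 0 = 1
~(y -> y) = ~1 = 0
~~(y -> y) = ~0 = 1
~x = ~1/3 = 0
~~(y -> y) & ~x = 1 & 0 = 0
This gives 0 ≠ 1.

No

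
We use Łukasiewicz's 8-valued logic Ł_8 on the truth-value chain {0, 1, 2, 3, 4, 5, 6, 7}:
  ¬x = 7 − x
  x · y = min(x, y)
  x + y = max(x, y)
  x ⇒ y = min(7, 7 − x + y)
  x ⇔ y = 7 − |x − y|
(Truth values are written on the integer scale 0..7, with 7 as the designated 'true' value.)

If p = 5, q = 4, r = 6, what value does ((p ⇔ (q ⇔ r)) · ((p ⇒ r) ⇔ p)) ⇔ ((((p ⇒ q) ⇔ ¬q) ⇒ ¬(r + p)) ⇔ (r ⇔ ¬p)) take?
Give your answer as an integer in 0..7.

6

q ⇔ r = 4 ⇔ 6 = 5
p ⇔ (q ⇔ r) = 5 ⇔ 5 = 7
p ⇒ r = 5 ⇒ 6 = 7
(p ⇒ r) ⇔ p = 7 ⇔ 5 = 5
(p ⇔ (q ⇔ r)) · ((p ⇒ r) ⇔ p) = 7 · 5 = 5
p ⇒ q = 5 ⇒ 4 = 6
¬q = ¬4 = 3
(p ⇒ q) ⇔ ¬q = 6 ⇔ 3 = 4
r + p = 6 + 5 = 6
¬(r + p) = ¬6 = 1
((p ⇒ q) ⇔ ¬q) ⇒ ¬(r + p) = 4 ⇒ 1 = 4
¬p = ¬5 = 2
r ⇔ ¬p = 6 ⇔ 2 = 3
(((p ⇒ q) ⇔ ¬q) ⇒ ¬(r + p)) ⇔ (r ⇔ ¬p) = 4 ⇔ 3 = 6
((p ⇔ (q ⇔ r)) · ((p ⇒ r) ⇔ p)) ⇔ ((((p ⇒ q) ⇔ ¬q) ⇒ ¬(r + p)) ⇔ (r ⇔ ¬p)) = 5 ⇔ 6 = 6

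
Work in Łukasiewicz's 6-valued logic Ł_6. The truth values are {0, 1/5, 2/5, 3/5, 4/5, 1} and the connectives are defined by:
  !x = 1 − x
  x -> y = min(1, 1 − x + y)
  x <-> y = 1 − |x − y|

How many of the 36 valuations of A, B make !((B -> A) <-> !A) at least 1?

value 1: 7 assignments (counts)
value 4/5: 6 assignments
value 3/5: 7 assignments
value 2/5: 6 assignments
value 1/5: 7 assignments
value 0: 3 assignments
So 7 of the 36 assignments meet the threshold.

7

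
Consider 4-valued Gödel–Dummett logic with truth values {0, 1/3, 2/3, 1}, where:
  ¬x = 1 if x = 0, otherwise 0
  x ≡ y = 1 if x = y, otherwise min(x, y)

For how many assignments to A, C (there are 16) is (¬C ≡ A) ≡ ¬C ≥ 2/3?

A = 0, C = 0 ↦ 0  <
A = 0, C = 1/3 ↦ 0  <
A = 0, C = 2/3 ↦ 0  <
A = 0, C = 1 ↦ 0  <
A = 1/3, C = 0 ↦ 1/3  <
A = 1/3, C = 1/3 ↦ 1  ≥
A = 1/3, C = 2/3 ↦ 1  ≥
A = 1/3, C = 1 ↦ 1  ≥
A = 2/3, C = 0 ↦ 2/3  ≥
A = 2/3, C = 1/3 ↦ 1  ≥
A = 2/3, C = 2/3 ↦ 1  ≥
A = 2/3, C = 1 ↦ 1  ≥
A = 1, C = 0 ↦ 1  ≥
A = 1, C = 1/3 ↦ 1  ≥
A = 1, C = 2/3 ↦ 1  ≥
A = 1, C = 1 ↦ 1  ≥
So 11 of the 16 assignments meet the threshold.

11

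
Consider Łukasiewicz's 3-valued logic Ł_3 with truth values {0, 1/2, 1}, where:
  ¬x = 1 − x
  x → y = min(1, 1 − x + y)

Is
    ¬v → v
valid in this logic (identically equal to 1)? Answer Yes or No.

Counterexample: take v = 0.
¬v = ¬0 = 1
¬v → v = 1 → 0 = 0
This gives 0 ≠ 1.

No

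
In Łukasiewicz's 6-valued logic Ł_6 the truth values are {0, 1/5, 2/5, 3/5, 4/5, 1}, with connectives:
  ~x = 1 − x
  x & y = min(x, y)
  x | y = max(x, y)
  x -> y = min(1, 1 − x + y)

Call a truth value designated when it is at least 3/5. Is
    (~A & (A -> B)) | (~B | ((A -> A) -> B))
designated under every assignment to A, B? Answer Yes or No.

At A = 1/5, B = 1/5, for instance:
~A = ~1/5 = 4/5
A -> B = 1/5 -> 1/5 = 1
~A & (A -> B) = 4/5 & 1 = 4/5
~B = ~1/5 = 4/5
A -> A = 1/5 -> 1/5 = 1
(A -> A) -> B = 1 -> 1/5 = 1/5
~B | ((A -> A) -> B) = 4/5 | 1/5 = 4/5
(~A & (A -> B)) | (~B | ((A -> A) -> B)) = 4/5 | 4/5 = 4/5
and checking the remaining 35 assignments likewise gives ≥ 3/5 in every case.

Yes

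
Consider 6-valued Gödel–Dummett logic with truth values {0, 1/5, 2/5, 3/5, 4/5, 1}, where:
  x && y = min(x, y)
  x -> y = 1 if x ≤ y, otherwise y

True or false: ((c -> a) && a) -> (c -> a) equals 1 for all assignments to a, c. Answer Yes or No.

At a = 0, c = 2/5, for instance:
c -> a = 2/5 -> 0 = 0
(c -> a) && a = 0 && 0 = 0
((c -> a) && a) -> (c -> a) = 0 -> 0 = 1
and checking the remaining 35 assignments likewise gives ≥ 1 in every case.

Yes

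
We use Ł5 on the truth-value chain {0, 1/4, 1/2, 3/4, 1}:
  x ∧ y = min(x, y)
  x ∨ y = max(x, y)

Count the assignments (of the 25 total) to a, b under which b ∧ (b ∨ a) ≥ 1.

value 1: 5 assignments (counts)
value 3/4: 5 assignments
value 1/2: 5 assignments
value 1/4: 5 assignments
value 0: 5 assignments
So 5 of the 25 assignments meet the threshold.

5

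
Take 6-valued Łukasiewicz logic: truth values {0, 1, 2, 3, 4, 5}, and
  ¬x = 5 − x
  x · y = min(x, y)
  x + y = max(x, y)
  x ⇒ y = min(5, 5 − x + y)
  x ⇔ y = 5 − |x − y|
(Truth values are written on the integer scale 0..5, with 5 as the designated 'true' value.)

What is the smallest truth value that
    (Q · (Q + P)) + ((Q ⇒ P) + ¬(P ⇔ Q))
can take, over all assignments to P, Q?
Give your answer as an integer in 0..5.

Take P = 0, Q = 2:
Q + P = 2 + 0 = 2
Q · (Q + P) = 2 · 2 = 2
Q ⇒ P = 2 ⇒ 0 = 3
P ⇔ Q = 0 ⇔ 2 = 3
¬(P ⇔ Q) = ¬3 = 2
(Q ⇒ P) + ¬(P ⇔ Q) = 3 + 2 = 3
(Q · (Q + P)) + ((Q ⇒ P) + ¬(P ⇔ Q)) = 2 + 3 = 3
No assignment yields a value below 3, so this is the minimum.

3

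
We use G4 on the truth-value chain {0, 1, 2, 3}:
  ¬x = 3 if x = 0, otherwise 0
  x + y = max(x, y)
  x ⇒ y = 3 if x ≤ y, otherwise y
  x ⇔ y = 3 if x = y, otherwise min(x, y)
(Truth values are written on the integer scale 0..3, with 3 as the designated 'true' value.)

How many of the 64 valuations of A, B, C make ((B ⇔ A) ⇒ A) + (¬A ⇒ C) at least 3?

value 3: 61 assignments (counts)
value 2: 1 assignment
value 1: 1 assignment
value 0: 1 assignment
So 61 of the 64 assignments meet the threshold.

61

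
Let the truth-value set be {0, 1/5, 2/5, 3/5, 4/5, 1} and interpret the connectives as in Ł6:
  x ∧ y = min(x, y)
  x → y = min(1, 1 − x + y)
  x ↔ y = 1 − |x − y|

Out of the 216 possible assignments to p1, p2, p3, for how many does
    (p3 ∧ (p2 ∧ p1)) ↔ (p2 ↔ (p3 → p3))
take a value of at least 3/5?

158

value 1: 91 assignments (counts)
value 4/5: 35 assignments (counts)
value 3/5: 32 assignments (counts)
value 2/5: 27 assignments
value 1/5: 20 assignments
value 0: 11 assignments
So 158 of the 216 assignments meet the threshold.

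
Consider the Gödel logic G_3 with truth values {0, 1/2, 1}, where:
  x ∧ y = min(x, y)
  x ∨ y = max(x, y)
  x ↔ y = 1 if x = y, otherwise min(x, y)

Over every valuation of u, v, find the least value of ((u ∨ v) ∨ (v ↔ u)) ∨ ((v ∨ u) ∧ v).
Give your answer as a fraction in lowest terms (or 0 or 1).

Take u = 0, v = 1/2:
u ∨ v = 0 ∨ 1/2 = 1/2
v ↔ u = 1/2 ↔ 0 = 0
(u ∨ v) ∨ (v ↔ u) = 1/2 ∨ 0 = 1/2
v ∨ u = 1/2 ∨ 0 = 1/2
(v ∨ u) ∧ v = 1/2 ∧ 1/2 = 1/2
((u ∨ v) ∨ (v ↔ u)) ∨ ((v ∨ u) ∧ v) = 1/2 ∨ 1/2 = 1/2
No assignment yields a value below 1/2, so this is the minimum.

1/2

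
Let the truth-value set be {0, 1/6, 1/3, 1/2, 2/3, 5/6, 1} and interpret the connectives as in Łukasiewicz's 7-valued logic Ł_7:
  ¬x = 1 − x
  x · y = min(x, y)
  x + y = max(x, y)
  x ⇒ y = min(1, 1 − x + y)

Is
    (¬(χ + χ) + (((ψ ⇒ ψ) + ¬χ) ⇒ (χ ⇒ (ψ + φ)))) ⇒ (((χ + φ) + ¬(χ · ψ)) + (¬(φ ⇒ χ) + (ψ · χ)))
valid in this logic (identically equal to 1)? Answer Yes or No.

Counterexample: take φ = 0, ψ = 1/6, χ = 1/6.
χ + χ = 1/6 + 1/6 = 1/6
¬(χ + χ) = ¬1/6 = 5/6
ψ ⇒ ψ = 1/6 ⇒ 1/6 = 1
¬χ = ¬1/6 = 5/6
(ψ ⇒ ψ) + ¬χ = 1 + 5/6 = 1
ψ + φ = 1/6 + 0 = 1/6
χ ⇒ (ψ + φ) = 1/6 ⇒ 1/6 = 1
((ψ ⇒ ψ) + ¬χ) ⇒ (χ ⇒ (ψ + φ)) = 1 ⇒ 1 = 1
¬(χ + χ) + (((ψ ⇒ ψ) + ¬χ) ⇒ (χ ⇒ (ψ + φ))) = 5/6 + 1 = 1
χ + φ = 1/6 + 0 = 1/6
χ · ψ = 1/6 · 1/6 = 1/6
¬(χ · ψ) = ¬1/6 = 5/6
(χ + φ) + ¬(χ · ψ) = 1/6 + 5/6 = 5/6
φ ⇒ χ = 0 ⇒ 1/6 = 1
¬(φ ⇒ χ) = ¬1 = 0
ψ · χ = 1/6 · 1/6 = 1/6
¬(φ ⇒ χ) + (ψ · χ) = 0 + 1/6 = 1/6
((χ + φ) + ¬(χ · ψ)) + (¬(φ ⇒ χ) + (ψ · χ)) = 5/6 + 1/6 = 5/6
(¬(χ + χ) + (((ψ ⇒ ψ) + ¬χ) ⇒ (χ ⇒ (ψ + φ)))) ⇒ (((χ + φ) + ¬(χ · ψ)) + (¬(φ ⇒ χ) + (ψ · χ))) = 1 ⇒ 5/6 = 5/6
This gives 5/6 ≠ 1.

No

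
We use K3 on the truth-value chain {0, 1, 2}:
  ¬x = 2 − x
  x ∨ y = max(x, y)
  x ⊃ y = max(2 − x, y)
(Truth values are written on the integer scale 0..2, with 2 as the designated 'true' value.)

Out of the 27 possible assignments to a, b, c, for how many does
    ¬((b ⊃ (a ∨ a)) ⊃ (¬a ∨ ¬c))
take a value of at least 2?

3

value 2: 3 assignments (counts)
value 1: 9 assignments
value 0: 15 assignments
So 3 of the 27 assignments meet the threshold.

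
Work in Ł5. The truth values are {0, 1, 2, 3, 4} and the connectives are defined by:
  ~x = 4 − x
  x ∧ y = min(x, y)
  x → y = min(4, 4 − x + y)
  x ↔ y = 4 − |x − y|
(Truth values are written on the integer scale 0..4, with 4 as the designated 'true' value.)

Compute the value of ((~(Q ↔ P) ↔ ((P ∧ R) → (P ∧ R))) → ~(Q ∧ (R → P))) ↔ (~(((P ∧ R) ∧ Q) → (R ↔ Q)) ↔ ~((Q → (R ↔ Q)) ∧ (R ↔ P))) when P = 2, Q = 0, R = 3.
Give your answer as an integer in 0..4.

3

Q ↔ P = 0 ↔ 2 = 2
~(Q ↔ P) = ~2 = 2
P ∧ R = 2 ∧ 3 = 2
P ∧ R = 2 ∧ 3 = 2
(P ∧ R) → (P ∧ R) = 2 → 2 = 4
~(Q ↔ P) ↔ ((P ∧ R) → (P ∧ R)) = 2 ↔ 4 = 2
R → P = 3 → 2 = 3
Q ∧ (R → P) = 0 ∧ 3 = 0
~(Q ∧ (R → P)) = ~0 = 4
(~(Q ↔ P) ↔ ((P ∧ R) → (P ∧ R))) → ~(Q ∧ (R → P)) = 2 → 4 = 4
P ∧ R = 2 ∧ 3 = 2
(P ∧ R) ∧ Q = 2 ∧ 0 = 0
R ↔ Q = 3 ↔ 0 = 1
((P ∧ R) ∧ Q) → (R ↔ Q) = 0 → 1 = 4
~(((P ∧ R) ∧ Q) → (R ↔ Q)) = ~4 = 0
R ↔ Q = 3 ↔ 0 = 1
Q → (R ↔ Q) = 0 → 1 = 4
R ↔ P = 3 ↔ 2 = 3
(Q → (R ↔ Q)) ∧ (R ↔ P) = 4 ∧ 3 = 3
~((Q → (R ↔ Q)) ∧ (R ↔ P)) = ~3 = 1
~(((P ∧ R) ∧ Q) → (R ↔ Q)) ↔ ~((Q → (R ↔ Q)) ∧ (R ↔ P)) = 0 ↔ 1 = 3
((~(Q ↔ P) ↔ ((P ∧ R) → (P ∧ R))) → ~(Q ∧ (R → P))) ↔ (~(((P ∧ R) ∧ Q) → (R ↔ Q)) ↔ ~((Q → (R ↔ Q)) ∧ (R ↔ P))) = 4 ↔ 3 = 3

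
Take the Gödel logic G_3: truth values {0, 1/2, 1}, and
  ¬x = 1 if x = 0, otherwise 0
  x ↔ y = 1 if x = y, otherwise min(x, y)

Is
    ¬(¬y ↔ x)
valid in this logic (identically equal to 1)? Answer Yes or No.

Counterexample: take x = 0, y = 1/2.
¬y = ¬1/2 = 0
¬y ↔ x = 0 ↔ 0 = 1
¬(¬y ↔ x) = ¬1 = 0
This gives 0 ≠ 1.

No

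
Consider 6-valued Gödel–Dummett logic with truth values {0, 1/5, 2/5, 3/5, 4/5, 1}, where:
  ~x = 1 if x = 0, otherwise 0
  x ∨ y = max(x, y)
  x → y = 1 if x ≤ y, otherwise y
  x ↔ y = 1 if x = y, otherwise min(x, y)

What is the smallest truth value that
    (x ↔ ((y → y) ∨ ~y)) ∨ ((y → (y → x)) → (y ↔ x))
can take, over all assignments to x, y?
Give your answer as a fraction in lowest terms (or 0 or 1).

Take x = 1/5, y = 0:
y → y = 0 → 0 = 1
~y = ~0 = 1
(y → y) ∨ ~y = 1 ∨ 1 = 1
x ↔ ((y → y) ∨ ~y) = 1/5 ↔ 1 = 1/5
y → x = 0 → 1/5 = 1
y → (y → x) = 0 → 1 = 1
y ↔ x = 0 ↔ 1/5 = 0
(y → (y → x)) → (y ↔ x) = 1 → 0 = 0
(x ↔ ((y → y) ∨ ~y)) ∨ ((y → (y → x)) → (y ↔ x)) = 1/5 ∨ 0 = 1/5
No assignment yields a value below 1/5, so this is the minimum.

1/5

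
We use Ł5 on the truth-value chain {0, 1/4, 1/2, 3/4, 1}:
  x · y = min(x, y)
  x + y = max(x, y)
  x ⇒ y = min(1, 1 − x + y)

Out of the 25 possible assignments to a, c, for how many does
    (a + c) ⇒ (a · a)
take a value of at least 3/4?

19

value 1: 15 assignments (counts)
value 3/4: 4 assignments (counts)
value 1/2: 3 assignments
value 1/4: 2 assignments
value 0: 1 assignment
So 19 of the 25 assignments meet the threshold.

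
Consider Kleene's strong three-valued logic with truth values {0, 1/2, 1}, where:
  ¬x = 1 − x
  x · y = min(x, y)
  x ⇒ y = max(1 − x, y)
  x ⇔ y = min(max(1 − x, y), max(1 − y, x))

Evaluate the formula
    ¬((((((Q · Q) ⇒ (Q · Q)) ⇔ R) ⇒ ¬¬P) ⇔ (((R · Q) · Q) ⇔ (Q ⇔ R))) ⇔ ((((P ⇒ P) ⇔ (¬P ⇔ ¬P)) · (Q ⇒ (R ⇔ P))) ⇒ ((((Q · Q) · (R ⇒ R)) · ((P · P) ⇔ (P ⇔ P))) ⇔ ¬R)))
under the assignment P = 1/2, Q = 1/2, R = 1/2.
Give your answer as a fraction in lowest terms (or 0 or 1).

1/2

Q · Q = 1/2 · 1/2 = 1/2
Q · Q = 1/2 · 1/2 = 1/2
(Q · Q) ⇒ (Q · Q) = 1/2 ⇒ 1/2 = 1/2
((Q · Q) ⇒ (Q · Q)) ⇔ R = 1/2 ⇔ 1/2 = 1/2
¬P = ¬1/2 = 1/2
¬¬P = ¬1/2 = 1/2
(((Q · Q) ⇒ (Q · Q)) ⇔ R) ⇒ ¬¬P = 1/2 ⇒ 1/2 = 1/2
R · Q = 1/2 · 1/2 = 1/2
(R · Q) · Q = 1/2 · 1/2 = 1/2
Q ⇔ R = 1/2 ⇔ 1/2 = 1/2
((R · Q) · Q) ⇔ (Q ⇔ R) = 1/2 ⇔ 1/2 = 1/2
((((Q · Q) ⇒ (Q · Q)) ⇔ R) ⇒ ¬¬P) ⇔ (((R · Q) · Q) ⇔ (Q ⇔ R)) = 1/2 ⇔ 1/2 = 1/2
P ⇒ P = 1/2 ⇒ 1/2 = 1/2
¬P = ¬1/2 = 1/2
¬P = ¬1/2 = 1/2
¬P ⇔ ¬P = 1/2 ⇔ 1/2 = 1/2
(P ⇒ P) ⇔ (¬P ⇔ ¬P) = 1/2 ⇔ 1/2 = 1/2
R ⇔ P = 1/2 ⇔ 1/2 = 1/2
Q ⇒ (R ⇔ P) = 1/2 ⇒ 1/2 = 1/2
((P ⇒ P) ⇔ (¬P ⇔ ¬P)) · (Q ⇒ (R ⇔ P)) = 1/2 · 1/2 = 1/2
Q · Q = 1/2 · 1/2 = 1/2
R ⇒ R = 1/2 ⇒ 1/2 = 1/2
(Q · Q) · (R ⇒ R) = 1/2 · 1/2 = 1/2
P · P = 1/2 · 1/2 = 1/2
P ⇔ P = 1/2 ⇔ 1/2 = 1/2
(P · P) ⇔ (P ⇔ P) = 1/2 ⇔ 1/2 = 1/2
((Q · Q) · (R ⇒ R)) · ((P · P) ⇔ (P ⇔ P)) = 1/2 · 1/2 = 1/2
¬R = ¬1/2 = 1/2
(((Q · Q) · (R ⇒ R)) · ((P · P) ⇔ (P ⇔ P))) ⇔ ¬R = 1/2 ⇔ 1/2 = 1/2
(((P ⇒ P) ⇔ (¬P ⇔ ¬P)) · (Q ⇒ (R ⇔ P))) ⇒ ((((Q · Q) · (R ⇒ R)) · ((P · P) ⇔ (P ⇔ P))) ⇔ ¬R) = 1/2 ⇒ 1/2 = 1/2
(((((Q · Q) ⇒ (Q · Q)) ⇔ R) ⇒ ¬¬P) ⇔ (((R · Q) · Q) ⇔ (Q ⇔ R))) ⇔ ((((P ⇒ P) ⇔ (¬P ⇔ ¬P)) · (Q ⇒ (R ⇔ P))) ⇒ ((((Q · Q) · (R ⇒ R)) · ((P · P) ⇔ (P ⇔ P))) ⇔ ¬R)) = 1/2 ⇔ 1/2 = 1/2
¬((((((Q · Q) ⇒ (Q · Q)) ⇔ R) ⇒ ¬¬P) ⇔ (((R · Q) · Q) ⇔ (Q ⇔ R))) ⇔ ((((P ⇒ P) ⇔ (¬P ⇔ ¬P)) · (Q ⇒ (R ⇔ P))) ⇒ ((((Q · Q) · (R ⇒ R)) · ((P · P) ⇔ (P ⇔ P))) ⇔ ¬R))) = ¬1/2 = 1/2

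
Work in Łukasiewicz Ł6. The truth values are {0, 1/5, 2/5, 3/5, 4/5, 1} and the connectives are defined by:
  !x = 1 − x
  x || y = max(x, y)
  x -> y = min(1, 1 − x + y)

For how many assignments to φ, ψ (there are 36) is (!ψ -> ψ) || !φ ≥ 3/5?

value 1: 21 assignments (counts)
value 4/5: 7 assignments (counts)
value 3/5: 2 assignments (counts)
value 2/5: 4 assignments
value 1/5: 1 assignment
value 0: 1 assignment
So 30 of the 36 assignments meet the threshold.

30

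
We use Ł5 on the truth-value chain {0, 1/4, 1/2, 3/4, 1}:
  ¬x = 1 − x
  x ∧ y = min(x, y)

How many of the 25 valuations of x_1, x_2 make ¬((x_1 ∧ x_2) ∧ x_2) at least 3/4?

16

value 1: 9 assignments (counts)
value 3/4: 7 assignments (counts)
value 1/2: 5 assignments
value 1/4: 3 assignments
value 0: 1 assignment
So 16 of the 25 assignments meet the threshold.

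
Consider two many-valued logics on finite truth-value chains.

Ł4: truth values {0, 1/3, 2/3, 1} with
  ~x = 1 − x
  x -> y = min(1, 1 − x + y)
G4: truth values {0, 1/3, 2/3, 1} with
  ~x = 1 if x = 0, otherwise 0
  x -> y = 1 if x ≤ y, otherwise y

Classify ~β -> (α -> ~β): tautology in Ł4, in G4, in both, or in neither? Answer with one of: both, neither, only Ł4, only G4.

In Ł4: every assignment gives 1 — tautology.
In G4: every assignment gives 1 — tautology.

both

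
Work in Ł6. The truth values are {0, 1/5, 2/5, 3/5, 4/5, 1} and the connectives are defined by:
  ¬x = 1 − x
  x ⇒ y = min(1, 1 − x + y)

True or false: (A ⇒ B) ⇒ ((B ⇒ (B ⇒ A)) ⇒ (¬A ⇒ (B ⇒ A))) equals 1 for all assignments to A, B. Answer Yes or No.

No

Counterexample: take A = 0, B = 1/5.
A ⇒ B = 0 ⇒ 1/5 = 1
B ⇒ A = 1/5 ⇒ 0 = 4/5
B ⇒ (B ⇒ A) = 1/5 ⇒ 4/5 = 1
¬A = ¬0 = 1
B ⇒ A = 1/5 ⇒ 0 = 4/5
¬A ⇒ (B ⇒ A) = 1 ⇒ 4/5 = 4/5
(B ⇒ (B ⇒ A)) ⇒ (¬A ⇒ (B ⇒ A)) = 1 ⇒ 4/5 = 4/5
(A ⇒ B) ⇒ ((B ⇒ (B ⇒ A)) ⇒ (¬A ⇒ (B ⇒ A))) = 1 ⇒ 4/5 = 4/5
This gives 4/5 ≠ 1.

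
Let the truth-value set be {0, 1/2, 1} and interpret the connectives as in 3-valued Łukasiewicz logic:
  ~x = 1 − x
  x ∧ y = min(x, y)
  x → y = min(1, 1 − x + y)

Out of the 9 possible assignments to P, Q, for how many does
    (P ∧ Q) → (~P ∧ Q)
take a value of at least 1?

P = 0, Q = 0 ↦ 1  ≥
P = 0, Q = 1/2 ↦ 1  ≥
P = 0, Q = 1 ↦ 1  ≥
P = 1/2, Q = 0 ↦ 1  ≥
P = 1/2, Q = 1/2 ↦ 1  ≥
P = 1/2, Q = 1 ↦ 1  ≥
P = 1, Q = 0 ↦ 1  ≥
P = 1, Q = 1/2 ↦ 1/2  <
P = 1, Q = 1 ↦ 0  <
So 7 of the 9 assignments meet the threshold.

7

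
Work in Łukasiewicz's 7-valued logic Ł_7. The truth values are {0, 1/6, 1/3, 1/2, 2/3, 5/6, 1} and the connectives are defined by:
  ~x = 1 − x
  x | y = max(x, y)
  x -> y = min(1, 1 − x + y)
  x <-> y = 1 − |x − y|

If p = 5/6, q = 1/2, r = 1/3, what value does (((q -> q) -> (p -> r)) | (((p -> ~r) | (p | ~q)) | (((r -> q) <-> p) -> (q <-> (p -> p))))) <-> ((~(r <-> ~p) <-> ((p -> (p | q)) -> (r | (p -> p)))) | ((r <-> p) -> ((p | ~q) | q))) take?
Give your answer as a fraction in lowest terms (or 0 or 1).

q -> q = 1/2 -> 1/2 = 1
p -> r = 5/6 -> 1/3 = 1/2
(q -> q) -> (p -> r) = 1 -> 1/2 = 1/2
~r = ~1/3 = 2/3
p -> ~r = 5/6 -> 2/3 = 5/6
~q = ~1/2 = 1/2
p | ~q = 5/6 | 1/2 = 5/6
(p -> ~r) | (p | ~q) = 5/6 | 5/6 = 5/6
r -> q = 1/3 -> 1/2 = 1
(r -> q) <-> p = 1 <-> 5/6 = 5/6
p -> p = 5/6 -> 5/6 = 1
q <-> (p -> p) = 1/2 <-> 1 = 1/2
((r -> q) <-> p) -> (q <-> (p -> p)) = 5/6 -> 1/2 = 2/3
((p -> ~r) | (p | ~q)) | (((r -> q) <-> p) -> (q <-> (p -> p))) = 5/6 | 2/3 = 5/6
((q -> q) -> (p -> r)) | (((p -> ~r) | (p | ~q)) | (((r -> q) <-> p) -> (q <-> (p -> p)))) = 1/2 | 5/6 = 5/6
~p = ~5/6 = 1/6
r <-> ~p = 1/3 <-> 1/6 = 5/6
~(r <-> ~p) = ~5/6 = 1/6
p | q = 5/6 | 1/2 = 5/6
p -> (p | q) = 5/6 -> 5/6 = 1
p -> p = 5/6 -> 5/6 = 1
r | (p -> p) = 1/3 | 1 = 1
(p -> (p | q)) -> (r | (p -> p)) = 1 -> 1 = 1
~(r <-> ~p) <-> ((p -> (p | q)) -> (r | (p -> p))) = 1/6 <-> 1 = 1/6
r <-> p = 1/3 <-> 5/6 = 1/2
~q = ~1/2 = 1/2
p | ~q = 5/6 | 1/2 = 5/6
(p | ~q) | q = 5/6 | 1/2 = 5/6
(r <-> p) -> ((p | ~q) | q) = 1/2 -> 5/6 = 1
(~(r <-> ~p) <-> ((p -> (p | q)) -> (r | (p -> p)))) | ((r <-> p) -> ((p | ~q) | q)) = 1/6 | 1 = 1
(((q -> q) -> (p -> r)) | (((p -> ~r) | (p | ~q)) | (((r -> q) <-> p) -> (q <-> (p -> p))))) <-> ((~(r <-> ~p) <-> ((p -> (p | q)) -> (r | (p -> p)))) | ((r <-> p) -> ((p | ~q) | q))) = 5/6 <-> 1 = 5/6

5/6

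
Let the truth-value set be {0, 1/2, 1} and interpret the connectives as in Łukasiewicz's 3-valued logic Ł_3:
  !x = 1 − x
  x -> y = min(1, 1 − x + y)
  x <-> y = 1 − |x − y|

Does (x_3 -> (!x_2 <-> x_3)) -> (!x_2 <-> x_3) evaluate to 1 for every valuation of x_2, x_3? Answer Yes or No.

No

Counterexample: take x_2 = 0, x_3 = 0.
!x_2 = !0 = 1
!x_2 <-> x_3 = 1 <-> 0 = 0
x_3 -> (!x_2 <-> x_3) = 0 -> 0 = 1
(x_3 -> (!x_2 <-> x_3)) -> (!x_2 <-> x_3) = 1 -> 0 = 0
This gives 0 ≠ 1.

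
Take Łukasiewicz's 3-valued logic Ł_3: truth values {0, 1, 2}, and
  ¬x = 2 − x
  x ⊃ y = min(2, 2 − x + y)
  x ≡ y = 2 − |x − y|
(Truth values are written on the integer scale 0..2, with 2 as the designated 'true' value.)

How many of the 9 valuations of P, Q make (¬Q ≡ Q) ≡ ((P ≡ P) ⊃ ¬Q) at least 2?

P = 0, Q = 0 ↦ 0  <
P = 0, Q = 1 ↦ 1  <
P = 0, Q = 2 ↦ 2  ≥
P = 1, Q = 0 ↦ 0  <
P = 1, Q = 1 ↦ 1  <
P = 1, Q = 2 ↦ 2  ≥
P = 2, Q = 0 ↦ 0  <
P = 2, Q = 1 ↦ 1  <
P = 2, Q = 2 ↦ 2  ≥
So 3 of the 9 assignments meet the threshold.

3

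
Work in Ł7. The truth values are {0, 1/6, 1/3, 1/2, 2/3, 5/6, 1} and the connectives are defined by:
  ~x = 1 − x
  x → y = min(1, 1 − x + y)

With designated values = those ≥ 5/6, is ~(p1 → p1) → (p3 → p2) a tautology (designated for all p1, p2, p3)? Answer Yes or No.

At p1 = 0, p2 = 1/2, p3 = 2/3, for instance:
p1 → p1 = 0 → 0 = 1
~(p1 → p1) = ~1 = 0
p3 → p2 = 2/3 → 1/2 = 5/6
~(p1 → p1) → (p3 → p2) = 0 → 5/6 = 1
and checking the remaining 342 assignments likewise gives ≥ 5/6 in every case.

Yes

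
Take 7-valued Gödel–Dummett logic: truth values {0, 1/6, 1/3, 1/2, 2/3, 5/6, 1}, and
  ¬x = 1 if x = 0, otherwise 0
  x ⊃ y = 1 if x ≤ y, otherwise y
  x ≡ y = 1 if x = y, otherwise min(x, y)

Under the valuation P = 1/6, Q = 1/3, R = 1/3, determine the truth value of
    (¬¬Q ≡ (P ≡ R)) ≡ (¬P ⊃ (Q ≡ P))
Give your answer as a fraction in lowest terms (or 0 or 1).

1/6

¬Q = ¬1/3 = 0
¬¬Q = ¬0 = 1
P ≡ R = 1/6 ≡ 1/3 = 1/6
¬¬Q ≡ (P ≡ R) = 1 ≡ 1/6 = 1/6
¬P = ¬1/6 = 0
Q ≡ P = 1/3 ≡ 1/6 = 1/6
¬P ⊃ (Q ≡ P) = 0 ⊃ 1/6 = 1
(¬¬Q ≡ (P ≡ R)) ≡ (¬P ⊃ (Q ≡ P)) = 1/6 ≡ 1 = 1/6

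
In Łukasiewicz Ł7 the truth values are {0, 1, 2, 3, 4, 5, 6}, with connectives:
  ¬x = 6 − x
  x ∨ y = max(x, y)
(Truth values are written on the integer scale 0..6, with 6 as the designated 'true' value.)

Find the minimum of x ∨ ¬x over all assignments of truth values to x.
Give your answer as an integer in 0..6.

3

Take x = 3:
¬x = ¬3 = 3
x ∨ ¬x = 3 ∨ 3 = 3
No assignment yields a value below 3, so this is the minimum.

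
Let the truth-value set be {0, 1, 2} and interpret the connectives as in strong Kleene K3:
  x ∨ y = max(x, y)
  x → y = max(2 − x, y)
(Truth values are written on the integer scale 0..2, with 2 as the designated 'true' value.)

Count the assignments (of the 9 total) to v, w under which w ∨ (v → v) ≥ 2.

7

v = 0, w = 0 ↦ 2  ≥
v = 0, w = 1 ↦ 2  ≥
v = 0, w = 2 ↦ 2  ≥
v = 1, w = 0 ↦ 1  <
v = 1, w = 1 ↦ 1  <
v = 1, w = 2 ↦ 2  ≥
v = 2, w = 0 ↦ 2  ≥
v = 2, w = 1 ↦ 2  ≥
v = 2, w = 2 ↦ 2  ≥
So 7 of the 9 assignments meet the threshold.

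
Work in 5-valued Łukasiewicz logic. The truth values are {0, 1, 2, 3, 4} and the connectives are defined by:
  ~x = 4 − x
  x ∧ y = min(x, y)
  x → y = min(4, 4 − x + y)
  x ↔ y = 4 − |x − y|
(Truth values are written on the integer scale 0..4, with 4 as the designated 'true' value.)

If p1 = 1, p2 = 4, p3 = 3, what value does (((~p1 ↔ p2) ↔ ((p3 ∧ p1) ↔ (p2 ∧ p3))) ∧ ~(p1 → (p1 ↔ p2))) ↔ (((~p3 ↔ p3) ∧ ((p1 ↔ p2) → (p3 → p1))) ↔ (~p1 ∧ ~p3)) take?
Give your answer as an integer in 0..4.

1

~p1 = ~1 = 3
~p1 ↔ p2 = 3 ↔ 4 = 3
p3 ∧ p1 = 3 ∧ 1 = 1
p2 ∧ p3 = 4 ∧ 3 = 3
(p3 ∧ p1) ↔ (p2 ∧ p3) = 1 ↔ 3 = 2
(~p1 ↔ p2) ↔ ((p3 ∧ p1) ↔ (p2 ∧ p3)) = 3 ↔ 2 = 3
p1 ↔ p2 = 1 ↔ 4 = 1
p1 → (p1 ↔ p2) = 1 → 1 = 4
~(p1 → (p1 ↔ p2)) = ~4 = 0
((~p1 ↔ p2) ↔ ((p3 ∧ p1) ↔ (p2 ∧ p3))) ∧ ~(p1 → (p1 ↔ p2)) = 3 ∧ 0 = 0
~p3 = ~3 = 1
~p3 ↔ p3 = 1 ↔ 3 = 2
p1 ↔ p2 = 1 ↔ 4 = 1
p3 → p1 = 3 → 1 = 2
(p1 ↔ p2) → (p3 → p1) = 1 → 2 = 4
(~p3 ↔ p3) ∧ ((p1 ↔ p2) → (p3 → p1)) = 2 ∧ 4 = 2
~p1 = ~1 = 3
~p3 = ~3 = 1
~p1 ∧ ~p3 = 3 ∧ 1 = 1
((~p3 ↔ p3) ∧ ((p1 ↔ p2) → (p3 → p1))) ↔ (~p1 ∧ ~p3) = 2 ↔ 1 = 3
(((~p1 ↔ p2) ↔ ((p3 ∧ p1) ↔ (p2 ∧ p3))) ∧ ~(p1 → (p1 ↔ p2))) ↔ (((~p3 ↔ p3) ∧ ((p1 ↔ p2) → (p3 → p1))) ↔ (~p1 ∧ ~p3)) = 0 ↔ 3 = 1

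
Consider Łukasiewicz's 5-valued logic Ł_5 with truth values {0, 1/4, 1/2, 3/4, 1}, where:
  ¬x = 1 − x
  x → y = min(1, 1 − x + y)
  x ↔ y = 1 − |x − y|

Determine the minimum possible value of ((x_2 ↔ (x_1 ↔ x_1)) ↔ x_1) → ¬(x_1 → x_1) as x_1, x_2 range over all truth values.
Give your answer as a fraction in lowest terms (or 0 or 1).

Take x_1 = 0, x_2 = 0:
x_1 ↔ x_1 = 0 ↔ 0 = 1
x_2 ↔ (x_1 ↔ x_1) = 0 ↔ 1 = 0
(x_2 ↔ (x_1 ↔ x_1)) ↔ x_1 = 0 ↔ 0 = 1
x_1 → x_1 = 0 → 0 = 1
¬(x_1 → x_1) = ¬1 = 0
((x_2 ↔ (x_1 ↔ x_1)) ↔ x_1) → ¬(x_1 → x_1) = 1 → 0 = 0
No assignment yields a value below 0, so this is the minimum.

0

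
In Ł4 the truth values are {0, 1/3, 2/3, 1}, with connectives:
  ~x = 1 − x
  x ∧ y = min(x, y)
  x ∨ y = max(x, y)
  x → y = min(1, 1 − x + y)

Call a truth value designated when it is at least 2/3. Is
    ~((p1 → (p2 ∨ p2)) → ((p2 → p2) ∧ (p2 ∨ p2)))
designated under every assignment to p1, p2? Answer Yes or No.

No

Counterexample: take p1 = 0, p2 = 2/3.
p2 ∨ p2 = 2/3 ∨ 2/3 = 2/3
p1 → (p2 ∨ p2) = 0 → 2/3 = 1
p2 → p2 = 2/3 → 2/3 = 1
p2 ∨ p2 = 2/3 ∨ 2/3 = 2/3
(p2 → p2) ∧ (p2 ∨ p2) = 1 ∧ 2/3 = 2/3
(p1 → (p2 ∨ p2)) → ((p2 → p2) ∧ (p2 ∨ p2)) = 1 → 2/3 = 2/3
~((p1 → (p2 ∨ p2)) → ((p2 → p2) ∧ (p2 ∨ p2))) = ~2/3 = 1/3
This gives 1/3, which is below 2/3.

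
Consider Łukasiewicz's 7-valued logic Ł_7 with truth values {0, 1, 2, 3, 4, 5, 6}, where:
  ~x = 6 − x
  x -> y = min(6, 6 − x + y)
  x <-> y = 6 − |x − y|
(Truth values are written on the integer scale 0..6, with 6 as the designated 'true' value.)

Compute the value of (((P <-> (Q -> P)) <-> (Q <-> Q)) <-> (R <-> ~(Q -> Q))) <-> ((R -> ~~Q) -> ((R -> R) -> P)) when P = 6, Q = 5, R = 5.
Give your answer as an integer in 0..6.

Q -> P = 5 -> 6 = 6
P <-> (Q -> P) = 6 <-> 6 = 6
Q <-> Q = 5 <-> 5 = 6
(P <-> (Q -> P)) <-> (Q <-> Q) = 6 <-> 6 = 6
Q -> Q = 5 -> 5 = 6
~(Q -> Q) = ~6 = 0
R <-> ~(Q -> Q) = 5 <-> 0 = 1
((P <-> (Q -> P)) <-> (Q <-> Q)) <-> (R <-> ~(Q -> Q)) = 6 <-> 1 = 1
~Q = ~5 = 1
~~Q = ~1 = 5
R -> ~~Q = 5 -> 5 = 6
R -> R = 5 -> 5 = 6
(R -> R) -> P = 6 -> 6 = 6
(R -> ~~Q) -> ((R -> R) -> P) = 6 -> 6 = 6
(((P <-> (Q -> P)) <-> (Q <-> Q)) <-> (R <-> ~(Q -> Q))) <-> ((R -> ~~Q) -> ((R -> R) -> P)) = 1 <-> 6 = 1

1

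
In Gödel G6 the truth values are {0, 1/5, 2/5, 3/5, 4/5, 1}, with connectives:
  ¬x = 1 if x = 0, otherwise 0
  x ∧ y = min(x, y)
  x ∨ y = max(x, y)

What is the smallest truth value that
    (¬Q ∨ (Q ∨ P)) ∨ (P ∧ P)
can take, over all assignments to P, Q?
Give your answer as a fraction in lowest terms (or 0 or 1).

1/5

Take P = 0, Q = 1/5:
¬Q = ¬1/5 = 0
Q ∨ P = 1/5 ∨ 0 = 1/5
¬Q ∨ (Q ∨ P) = 0 ∨ 1/5 = 1/5
P ∧ P = 0 ∧ 0 = 0
(¬Q ∨ (Q ∨ P)) ∨ (P ∧ P) = 1/5 ∨ 0 = 1/5
No assignment yields a value below 1/5, so this is the minimum.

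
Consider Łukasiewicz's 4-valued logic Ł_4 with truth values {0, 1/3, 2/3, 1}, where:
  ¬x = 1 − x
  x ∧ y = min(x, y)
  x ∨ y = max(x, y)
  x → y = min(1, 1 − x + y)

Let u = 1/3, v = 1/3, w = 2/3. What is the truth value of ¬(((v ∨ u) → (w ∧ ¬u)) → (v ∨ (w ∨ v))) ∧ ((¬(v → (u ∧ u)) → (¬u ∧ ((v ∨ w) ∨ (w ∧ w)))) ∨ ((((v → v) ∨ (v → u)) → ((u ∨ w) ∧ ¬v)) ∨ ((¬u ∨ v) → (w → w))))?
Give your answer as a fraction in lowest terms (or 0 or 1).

v ∨ u = 1/3 ∨ 1/3 = 1/3
¬u = ¬1/3 = 2/3
w ∧ ¬u = 2/3 ∧ 2/3 = 2/3
(v ∨ u) → (w ∧ ¬u) = 1/3 → 2/3 = 1
w ∨ v = 2/3 ∨ 1/3 = 2/3
v ∨ (w ∨ v) = 1/3 ∨ 2/3 = 2/3
((v ∨ u) → (w ∧ ¬u)) → (v ∨ (w ∨ v)) = 1 → 2/3 = 2/3
¬(((v ∨ u) → (w ∧ ¬u)) → (v ∨ (w ∨ v))) = ¬2/3 = 1/3
u ∧ u = 1/3 ∧ 1/3 = 1/3
v → (u ∧ u) = 1/3 → 1/3 = 1
¬(v → (u ∧ u)) = ¬1 = 0
¬u = ¬1/3 = 2/3
v ∨ w = 1/3 ∨ 2/3 = 2/3
w ∧ w = 2/3 ∧ 2/3 = 2/3
(v ∨ w) ∨ (w ∧ w) = 2/3 ∨ 2/3 = 2/3
¬u ∧ ((v ∨ w) ∨ (w ∧ w)) = 2/3 ∧ 2/3 = 2/3
¬(v → (u ∧ u)) → (¬u ∧ ((v ∨ w) ∨ (w ∧ w))) = 0 → 2/3 = 1
v → v = 1/3 → 1/3 = 1
v → u = 1/3 → 1/3 = 1
(v → v) ∨ (v → u) = 1 ∨ 1 = 1
u ∨ w = 1/3 ∨ 2/3 = 2/3
¬v = ¬1/3 = 2/3
(u ∨ w) ∧ ¬v = 2/3 ∧ 2/3 = 2/3
((v → v) ∨ (v → u)) → ((u ∨ w) ∧ ¬v) = 1 → 2/3 = 2/3
¬u = ¬1/3 = 2/3
¬u ∨ v = 2/3 ∨ 1/3 = 2/3
w → w = 2/3 → 2/3 = 1
(¬u ∨ v) → (w → w) = 2/3 → 1 = 1
(((v → v) ∨ (v → u)) → ((u ∨ w) ∧ ¬v)) ∨ ((¬u ∨ v) → (w → w)) = 2/3 ∨ 1 = 1
(¬(v → (u ∧ u)) → (¬u ∧ ((v ∨ w) ∨ (w ∧ w)))) ∨ ((((v → v) ∨ (v → u)) → ((u ∨ w) ∧ ¬v)) ∨ ((¬u ∨ v) → (w → w))) = 1 ∨ 1 = 1
¬(((v ∨ u) → (w ∧ ¬u)) → (v ∨ (w ∨ v))) ∧ ((¬(v → (u ∧ u)) → (¬u ∧ ((v ∨ w) ∨ (w ∧ w)))) ∨ ((((v → v) ∨ (v → u)) → ((u ∨ w) ∧ ¬v)) ∨ ((¬u ∨ v) → (w → w)))) = 1/3 ∧ 1 = 1/3

1/3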